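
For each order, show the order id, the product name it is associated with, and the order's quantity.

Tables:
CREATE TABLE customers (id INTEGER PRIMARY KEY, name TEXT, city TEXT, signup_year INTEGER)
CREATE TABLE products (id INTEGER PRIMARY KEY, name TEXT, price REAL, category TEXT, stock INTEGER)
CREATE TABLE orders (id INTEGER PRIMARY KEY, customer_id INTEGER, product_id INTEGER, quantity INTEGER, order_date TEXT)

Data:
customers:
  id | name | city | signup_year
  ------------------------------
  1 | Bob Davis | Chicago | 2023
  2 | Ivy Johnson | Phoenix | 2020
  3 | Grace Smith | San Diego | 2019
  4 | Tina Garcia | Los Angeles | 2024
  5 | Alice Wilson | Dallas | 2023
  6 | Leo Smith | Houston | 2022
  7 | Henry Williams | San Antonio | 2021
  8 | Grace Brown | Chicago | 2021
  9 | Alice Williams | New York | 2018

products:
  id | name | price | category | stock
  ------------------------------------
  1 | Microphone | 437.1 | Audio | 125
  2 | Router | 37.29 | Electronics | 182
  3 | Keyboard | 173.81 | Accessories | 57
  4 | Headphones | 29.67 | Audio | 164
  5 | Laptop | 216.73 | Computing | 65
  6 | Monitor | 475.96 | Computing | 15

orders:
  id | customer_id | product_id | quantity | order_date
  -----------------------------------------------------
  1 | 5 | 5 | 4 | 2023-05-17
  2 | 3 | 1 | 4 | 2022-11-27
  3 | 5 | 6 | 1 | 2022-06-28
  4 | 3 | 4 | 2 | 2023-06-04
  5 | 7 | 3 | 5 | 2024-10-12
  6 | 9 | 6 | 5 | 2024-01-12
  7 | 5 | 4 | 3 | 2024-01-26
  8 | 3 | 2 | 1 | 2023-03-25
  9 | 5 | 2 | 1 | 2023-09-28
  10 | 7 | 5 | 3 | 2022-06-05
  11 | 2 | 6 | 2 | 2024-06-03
SELECT c.id, p.name AS product, c.quantity FROM orders c JOIN products p ON c.product_id = p.id

Execution result:
id | product | quantity
1 | Laptop | 4
2 | Microphone | 4
3 | Monitor | 1
4 | Headphones | 2
5 | Keyboard | 5
6 | Monitor | 5
7 | Headphones | 3
8 | Router | 1
9 | Router | 1
10 | Laptop | 3
11 | Monitor | 2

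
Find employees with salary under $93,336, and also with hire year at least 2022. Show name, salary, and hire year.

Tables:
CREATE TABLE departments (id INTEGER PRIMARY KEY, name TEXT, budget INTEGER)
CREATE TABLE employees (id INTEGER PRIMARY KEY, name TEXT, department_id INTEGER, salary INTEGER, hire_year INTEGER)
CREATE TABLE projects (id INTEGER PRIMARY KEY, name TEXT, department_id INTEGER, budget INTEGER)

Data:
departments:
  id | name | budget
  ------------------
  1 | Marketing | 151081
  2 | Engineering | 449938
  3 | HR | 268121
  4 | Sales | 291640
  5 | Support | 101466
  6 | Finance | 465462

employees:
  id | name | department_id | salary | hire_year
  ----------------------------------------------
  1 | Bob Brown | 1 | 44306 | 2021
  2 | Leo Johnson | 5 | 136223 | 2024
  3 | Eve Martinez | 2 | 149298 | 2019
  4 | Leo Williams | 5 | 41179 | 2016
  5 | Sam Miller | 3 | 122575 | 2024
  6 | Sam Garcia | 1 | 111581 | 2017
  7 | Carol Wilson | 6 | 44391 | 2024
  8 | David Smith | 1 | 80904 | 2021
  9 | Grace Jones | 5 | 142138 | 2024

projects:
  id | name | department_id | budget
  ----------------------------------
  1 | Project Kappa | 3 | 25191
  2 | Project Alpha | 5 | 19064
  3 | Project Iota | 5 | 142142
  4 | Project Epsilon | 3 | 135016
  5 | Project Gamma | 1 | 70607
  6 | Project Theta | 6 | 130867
SELECT name, salary, hire_year FROM employees WHERE salary < 93336 AND hire_year >= 2022

Execution result:
name | salary | hire_year
Carol Wilson | 44391 | 2024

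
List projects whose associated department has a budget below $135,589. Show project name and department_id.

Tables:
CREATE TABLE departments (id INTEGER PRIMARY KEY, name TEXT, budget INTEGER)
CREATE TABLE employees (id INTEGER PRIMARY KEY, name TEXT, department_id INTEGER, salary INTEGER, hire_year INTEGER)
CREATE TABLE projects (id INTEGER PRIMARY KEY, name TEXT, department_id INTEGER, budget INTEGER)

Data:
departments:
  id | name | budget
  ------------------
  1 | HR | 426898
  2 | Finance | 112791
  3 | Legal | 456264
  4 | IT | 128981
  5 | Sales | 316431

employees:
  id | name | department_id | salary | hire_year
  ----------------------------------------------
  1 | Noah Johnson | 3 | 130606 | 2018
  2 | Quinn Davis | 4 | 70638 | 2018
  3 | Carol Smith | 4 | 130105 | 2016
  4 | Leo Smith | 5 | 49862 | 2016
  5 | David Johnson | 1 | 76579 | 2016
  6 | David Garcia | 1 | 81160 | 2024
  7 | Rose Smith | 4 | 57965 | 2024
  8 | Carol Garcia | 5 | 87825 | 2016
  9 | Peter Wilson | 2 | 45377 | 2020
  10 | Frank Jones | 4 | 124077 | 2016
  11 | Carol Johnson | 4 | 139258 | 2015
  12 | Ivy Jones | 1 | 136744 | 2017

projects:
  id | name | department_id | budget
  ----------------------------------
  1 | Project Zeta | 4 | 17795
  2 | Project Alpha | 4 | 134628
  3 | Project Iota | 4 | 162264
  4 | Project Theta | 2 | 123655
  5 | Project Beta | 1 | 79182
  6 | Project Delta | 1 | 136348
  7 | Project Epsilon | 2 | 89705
SELECT name, department_id FROM projects WHERE department_id IN (SELECT id FROM departments WHERE budget < 135589)

Execution result:
name | department_id
Project Zeta | 4
Project Alpha | 4
Project Iota | 4
Project Theta | 2
Project Epsilon | 2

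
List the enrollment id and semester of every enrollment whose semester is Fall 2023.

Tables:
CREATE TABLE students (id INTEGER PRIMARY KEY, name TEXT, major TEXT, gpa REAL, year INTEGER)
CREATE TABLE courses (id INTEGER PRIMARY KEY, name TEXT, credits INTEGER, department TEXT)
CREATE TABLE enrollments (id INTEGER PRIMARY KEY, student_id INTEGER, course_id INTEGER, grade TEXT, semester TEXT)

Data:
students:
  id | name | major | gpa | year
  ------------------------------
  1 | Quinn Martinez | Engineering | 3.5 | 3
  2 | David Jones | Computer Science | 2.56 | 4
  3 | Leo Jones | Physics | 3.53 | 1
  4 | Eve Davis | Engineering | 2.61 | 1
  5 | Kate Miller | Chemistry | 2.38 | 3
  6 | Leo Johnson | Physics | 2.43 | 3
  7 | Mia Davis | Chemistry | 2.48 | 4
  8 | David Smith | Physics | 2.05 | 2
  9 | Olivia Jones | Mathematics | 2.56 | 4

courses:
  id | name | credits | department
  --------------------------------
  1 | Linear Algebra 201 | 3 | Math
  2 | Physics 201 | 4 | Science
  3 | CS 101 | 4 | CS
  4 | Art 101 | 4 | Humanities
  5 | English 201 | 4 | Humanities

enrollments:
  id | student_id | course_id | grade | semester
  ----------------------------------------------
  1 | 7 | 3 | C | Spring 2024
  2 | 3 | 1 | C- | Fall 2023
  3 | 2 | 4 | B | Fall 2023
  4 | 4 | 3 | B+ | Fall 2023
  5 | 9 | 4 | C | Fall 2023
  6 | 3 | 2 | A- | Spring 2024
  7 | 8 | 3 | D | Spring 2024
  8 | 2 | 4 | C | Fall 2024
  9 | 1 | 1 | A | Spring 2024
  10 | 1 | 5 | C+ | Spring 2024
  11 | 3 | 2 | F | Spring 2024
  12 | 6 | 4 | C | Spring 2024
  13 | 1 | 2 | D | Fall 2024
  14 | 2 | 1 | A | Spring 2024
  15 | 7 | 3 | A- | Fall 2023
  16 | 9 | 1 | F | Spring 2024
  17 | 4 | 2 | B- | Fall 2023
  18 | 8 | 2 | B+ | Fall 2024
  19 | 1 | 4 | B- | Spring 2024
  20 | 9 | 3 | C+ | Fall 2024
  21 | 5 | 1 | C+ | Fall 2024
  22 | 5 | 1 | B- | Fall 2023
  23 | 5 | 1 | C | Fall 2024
SELECT id, semester FROM enrollments WHERE semester = 'Fall 2023'

Execution result:
id | semester
2 | Fall 2023
3 | Fall 2023
4 | Fall 2023
5 | Fall 2023
15 | Fall 2023
17 | Fall 2023
22 | Fall 2023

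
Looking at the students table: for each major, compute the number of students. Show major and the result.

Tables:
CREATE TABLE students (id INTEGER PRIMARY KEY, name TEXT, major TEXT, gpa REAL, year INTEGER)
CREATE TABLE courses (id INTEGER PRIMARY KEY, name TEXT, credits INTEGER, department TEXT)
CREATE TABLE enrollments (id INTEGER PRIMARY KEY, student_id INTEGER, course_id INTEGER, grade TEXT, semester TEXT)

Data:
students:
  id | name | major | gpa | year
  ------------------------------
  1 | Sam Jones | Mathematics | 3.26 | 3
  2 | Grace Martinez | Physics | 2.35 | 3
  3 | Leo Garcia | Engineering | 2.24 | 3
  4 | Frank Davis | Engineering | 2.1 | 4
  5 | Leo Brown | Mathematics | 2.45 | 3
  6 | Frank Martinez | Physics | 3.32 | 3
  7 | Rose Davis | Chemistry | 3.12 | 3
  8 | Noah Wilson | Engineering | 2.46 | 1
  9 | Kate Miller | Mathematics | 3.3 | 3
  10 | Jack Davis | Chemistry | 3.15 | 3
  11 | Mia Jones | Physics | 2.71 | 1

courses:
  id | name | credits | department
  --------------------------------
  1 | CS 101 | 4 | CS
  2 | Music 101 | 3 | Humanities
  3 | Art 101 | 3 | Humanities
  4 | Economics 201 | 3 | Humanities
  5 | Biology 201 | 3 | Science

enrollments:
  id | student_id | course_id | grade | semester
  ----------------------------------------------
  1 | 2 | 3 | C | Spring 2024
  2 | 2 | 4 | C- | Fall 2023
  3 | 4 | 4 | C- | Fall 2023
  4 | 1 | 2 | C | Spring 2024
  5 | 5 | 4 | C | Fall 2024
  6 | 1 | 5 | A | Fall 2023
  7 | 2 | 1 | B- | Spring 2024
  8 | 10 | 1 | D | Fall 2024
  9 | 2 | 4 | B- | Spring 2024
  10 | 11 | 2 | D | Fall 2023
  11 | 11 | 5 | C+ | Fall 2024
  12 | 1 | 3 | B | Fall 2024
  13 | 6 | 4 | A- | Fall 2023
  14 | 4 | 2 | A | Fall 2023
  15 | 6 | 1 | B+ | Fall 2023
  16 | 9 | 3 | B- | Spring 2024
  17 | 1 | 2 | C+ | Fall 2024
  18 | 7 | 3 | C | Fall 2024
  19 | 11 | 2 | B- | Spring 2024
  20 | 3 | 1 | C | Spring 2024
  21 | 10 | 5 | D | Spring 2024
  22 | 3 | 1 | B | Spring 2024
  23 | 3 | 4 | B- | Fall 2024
SELECT major, COUNT(*) AS n FROM students GROUP BY major

Execution result:
major | n
Chemistry | 2
Engineering | 3
Mathematics | 3
Physics | 3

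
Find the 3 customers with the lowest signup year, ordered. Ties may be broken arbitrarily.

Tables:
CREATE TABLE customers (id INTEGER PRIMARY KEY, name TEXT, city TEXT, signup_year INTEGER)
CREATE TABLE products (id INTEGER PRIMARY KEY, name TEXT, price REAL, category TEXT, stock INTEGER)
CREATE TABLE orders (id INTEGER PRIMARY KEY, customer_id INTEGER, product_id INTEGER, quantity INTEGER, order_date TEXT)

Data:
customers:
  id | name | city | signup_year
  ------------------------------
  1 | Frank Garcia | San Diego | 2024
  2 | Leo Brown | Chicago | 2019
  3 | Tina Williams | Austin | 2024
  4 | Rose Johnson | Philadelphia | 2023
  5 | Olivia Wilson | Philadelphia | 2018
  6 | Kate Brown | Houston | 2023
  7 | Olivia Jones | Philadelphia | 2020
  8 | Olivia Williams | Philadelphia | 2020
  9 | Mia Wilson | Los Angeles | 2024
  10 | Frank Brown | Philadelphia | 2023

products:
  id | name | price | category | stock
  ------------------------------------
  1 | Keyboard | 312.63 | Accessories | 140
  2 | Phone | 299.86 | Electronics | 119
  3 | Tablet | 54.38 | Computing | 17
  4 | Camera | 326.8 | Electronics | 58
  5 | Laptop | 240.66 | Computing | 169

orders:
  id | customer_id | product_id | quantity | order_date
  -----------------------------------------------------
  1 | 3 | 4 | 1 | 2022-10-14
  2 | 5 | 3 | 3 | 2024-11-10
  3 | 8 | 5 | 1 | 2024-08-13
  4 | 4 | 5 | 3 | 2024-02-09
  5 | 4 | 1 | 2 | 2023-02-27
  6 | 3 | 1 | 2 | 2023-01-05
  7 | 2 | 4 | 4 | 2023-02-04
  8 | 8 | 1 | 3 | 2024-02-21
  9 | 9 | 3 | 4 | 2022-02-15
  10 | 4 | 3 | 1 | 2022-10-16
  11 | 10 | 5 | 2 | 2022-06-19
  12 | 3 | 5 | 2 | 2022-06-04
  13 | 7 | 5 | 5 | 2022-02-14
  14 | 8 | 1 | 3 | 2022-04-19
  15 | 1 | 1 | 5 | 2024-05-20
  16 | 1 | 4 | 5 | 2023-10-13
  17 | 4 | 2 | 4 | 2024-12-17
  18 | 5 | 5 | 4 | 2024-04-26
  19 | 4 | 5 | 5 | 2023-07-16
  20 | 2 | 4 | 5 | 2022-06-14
SELECT name, signup_year FROM customers ORDER BY signup_year ASC LIMIT 3

Execution result:
name | signup_year
Olivia Wilson | 2018
Leo Brown | 2019
Olivia Jones | 2020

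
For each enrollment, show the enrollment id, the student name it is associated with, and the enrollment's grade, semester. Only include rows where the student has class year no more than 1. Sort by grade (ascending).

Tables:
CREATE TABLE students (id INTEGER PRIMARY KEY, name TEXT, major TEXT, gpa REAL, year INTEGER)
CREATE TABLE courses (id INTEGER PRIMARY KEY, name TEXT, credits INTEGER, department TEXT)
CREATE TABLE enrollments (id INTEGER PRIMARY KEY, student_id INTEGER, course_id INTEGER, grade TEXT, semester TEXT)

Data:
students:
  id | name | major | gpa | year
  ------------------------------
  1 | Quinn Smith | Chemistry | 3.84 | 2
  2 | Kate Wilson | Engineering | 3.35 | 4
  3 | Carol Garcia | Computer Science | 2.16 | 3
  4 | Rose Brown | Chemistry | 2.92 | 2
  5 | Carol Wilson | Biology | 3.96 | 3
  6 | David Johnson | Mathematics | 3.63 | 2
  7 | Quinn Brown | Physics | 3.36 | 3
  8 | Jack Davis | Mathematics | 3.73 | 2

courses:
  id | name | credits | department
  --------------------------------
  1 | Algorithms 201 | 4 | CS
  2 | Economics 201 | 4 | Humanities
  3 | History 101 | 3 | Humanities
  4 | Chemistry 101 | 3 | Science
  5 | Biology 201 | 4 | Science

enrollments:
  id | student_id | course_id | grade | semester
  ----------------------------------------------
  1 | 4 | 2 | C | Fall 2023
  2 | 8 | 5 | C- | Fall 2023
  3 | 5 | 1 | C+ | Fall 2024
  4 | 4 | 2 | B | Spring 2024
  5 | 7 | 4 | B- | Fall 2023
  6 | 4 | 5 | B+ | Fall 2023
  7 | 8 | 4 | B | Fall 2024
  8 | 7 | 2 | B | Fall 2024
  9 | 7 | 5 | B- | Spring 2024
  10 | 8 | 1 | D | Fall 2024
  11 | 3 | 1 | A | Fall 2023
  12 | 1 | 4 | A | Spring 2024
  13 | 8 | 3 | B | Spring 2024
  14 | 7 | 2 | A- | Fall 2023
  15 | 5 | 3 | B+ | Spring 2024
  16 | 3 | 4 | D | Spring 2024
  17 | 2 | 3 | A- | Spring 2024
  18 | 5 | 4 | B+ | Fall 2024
SELECT c.id, p.name AS student, c.grade, c.semester FROM enrollments c JOIN students p ON c.student_id = p.id WHERE p.year <= 1 ORDER BY c.grade ASC

Execution result:
(no rows)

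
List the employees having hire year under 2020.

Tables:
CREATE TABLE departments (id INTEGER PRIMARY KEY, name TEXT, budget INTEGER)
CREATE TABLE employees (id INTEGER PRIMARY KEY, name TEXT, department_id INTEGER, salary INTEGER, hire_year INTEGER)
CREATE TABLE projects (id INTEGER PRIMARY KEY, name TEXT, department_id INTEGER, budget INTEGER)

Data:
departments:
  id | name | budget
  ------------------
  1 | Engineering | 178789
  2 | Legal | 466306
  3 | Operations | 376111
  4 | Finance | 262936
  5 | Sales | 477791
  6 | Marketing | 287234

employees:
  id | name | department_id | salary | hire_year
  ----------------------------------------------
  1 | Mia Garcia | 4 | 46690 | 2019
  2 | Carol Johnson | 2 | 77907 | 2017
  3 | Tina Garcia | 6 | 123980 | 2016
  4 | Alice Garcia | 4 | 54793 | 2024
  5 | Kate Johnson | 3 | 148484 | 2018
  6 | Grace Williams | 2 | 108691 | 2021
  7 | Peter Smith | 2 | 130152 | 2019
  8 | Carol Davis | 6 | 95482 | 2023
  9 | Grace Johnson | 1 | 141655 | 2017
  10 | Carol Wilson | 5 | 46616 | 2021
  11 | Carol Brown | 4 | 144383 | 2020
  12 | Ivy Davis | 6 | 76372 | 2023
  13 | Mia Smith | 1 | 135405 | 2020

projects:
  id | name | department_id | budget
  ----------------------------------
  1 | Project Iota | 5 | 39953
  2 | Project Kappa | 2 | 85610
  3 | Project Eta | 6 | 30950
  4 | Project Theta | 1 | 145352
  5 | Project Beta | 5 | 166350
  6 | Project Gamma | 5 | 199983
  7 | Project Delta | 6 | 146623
SELECT name, hire_year FROM employees WHERE hire_year < 2020

Execution result:
name | hire_year
Mia Garcia | 2019
Carol Johnson | 2017
Tina Garcia | 2016
Kate Johnson | 2018
Peter Smith | 2019
Grace Johnson | 2017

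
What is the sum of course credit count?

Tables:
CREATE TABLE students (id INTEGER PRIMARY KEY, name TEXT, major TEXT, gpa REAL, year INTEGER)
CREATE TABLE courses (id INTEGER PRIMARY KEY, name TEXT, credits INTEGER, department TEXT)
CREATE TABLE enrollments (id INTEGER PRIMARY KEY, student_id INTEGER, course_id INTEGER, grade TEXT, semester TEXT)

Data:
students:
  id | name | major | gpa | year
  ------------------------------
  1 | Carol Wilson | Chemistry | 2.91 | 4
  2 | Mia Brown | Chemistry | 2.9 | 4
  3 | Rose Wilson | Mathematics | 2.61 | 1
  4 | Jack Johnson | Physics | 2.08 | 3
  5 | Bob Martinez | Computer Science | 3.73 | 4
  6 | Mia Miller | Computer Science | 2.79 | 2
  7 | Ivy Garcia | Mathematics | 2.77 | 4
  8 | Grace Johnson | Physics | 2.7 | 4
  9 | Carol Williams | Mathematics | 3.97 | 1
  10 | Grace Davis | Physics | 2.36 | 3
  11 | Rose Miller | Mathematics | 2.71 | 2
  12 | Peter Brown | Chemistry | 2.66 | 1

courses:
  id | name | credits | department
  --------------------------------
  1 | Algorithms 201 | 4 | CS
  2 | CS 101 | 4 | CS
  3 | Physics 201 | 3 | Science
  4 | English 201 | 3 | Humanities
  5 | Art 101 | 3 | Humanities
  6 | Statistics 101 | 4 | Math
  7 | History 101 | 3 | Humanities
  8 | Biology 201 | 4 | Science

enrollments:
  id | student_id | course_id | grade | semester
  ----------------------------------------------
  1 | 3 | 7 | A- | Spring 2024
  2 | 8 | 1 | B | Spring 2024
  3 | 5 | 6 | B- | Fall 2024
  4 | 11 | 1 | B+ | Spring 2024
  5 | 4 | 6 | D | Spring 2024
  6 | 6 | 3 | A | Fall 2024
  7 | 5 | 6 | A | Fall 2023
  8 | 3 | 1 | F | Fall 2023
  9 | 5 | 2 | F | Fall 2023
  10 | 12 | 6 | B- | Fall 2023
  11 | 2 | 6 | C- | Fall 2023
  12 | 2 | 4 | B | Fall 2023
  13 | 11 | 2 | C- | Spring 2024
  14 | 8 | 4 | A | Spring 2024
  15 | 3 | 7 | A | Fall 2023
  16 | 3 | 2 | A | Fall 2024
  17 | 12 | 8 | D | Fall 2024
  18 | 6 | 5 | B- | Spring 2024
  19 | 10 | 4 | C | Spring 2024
SELECT SUM(credits) FROM courses

Execution result:
28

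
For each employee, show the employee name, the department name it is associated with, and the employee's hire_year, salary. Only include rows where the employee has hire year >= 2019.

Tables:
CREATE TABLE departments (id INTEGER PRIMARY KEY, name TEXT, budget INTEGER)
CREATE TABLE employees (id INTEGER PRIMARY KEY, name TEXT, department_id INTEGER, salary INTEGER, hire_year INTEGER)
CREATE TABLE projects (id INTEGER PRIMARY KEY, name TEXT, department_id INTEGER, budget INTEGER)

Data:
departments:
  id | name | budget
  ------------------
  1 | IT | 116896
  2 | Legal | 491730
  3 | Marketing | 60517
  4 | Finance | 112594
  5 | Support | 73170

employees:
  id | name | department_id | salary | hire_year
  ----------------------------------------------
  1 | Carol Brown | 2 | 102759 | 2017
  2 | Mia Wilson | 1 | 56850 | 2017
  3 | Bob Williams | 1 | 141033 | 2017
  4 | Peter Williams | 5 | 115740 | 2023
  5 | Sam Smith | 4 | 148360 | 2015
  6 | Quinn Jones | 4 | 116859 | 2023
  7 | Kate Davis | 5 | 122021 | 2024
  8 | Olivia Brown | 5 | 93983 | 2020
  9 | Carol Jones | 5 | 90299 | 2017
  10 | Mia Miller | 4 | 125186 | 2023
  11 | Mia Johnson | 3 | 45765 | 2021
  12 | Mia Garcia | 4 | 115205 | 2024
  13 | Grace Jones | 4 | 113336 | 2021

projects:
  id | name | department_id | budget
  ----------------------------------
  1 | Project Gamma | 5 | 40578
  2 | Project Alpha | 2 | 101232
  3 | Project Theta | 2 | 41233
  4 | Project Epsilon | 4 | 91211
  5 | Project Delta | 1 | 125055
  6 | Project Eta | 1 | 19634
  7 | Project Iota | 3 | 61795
SELECT c.name, p.name AS department, c.hire_year, c.salary FROM employees c JOIN departments p ON c.department_id = p.id WHERE c.hire_year >= 2019

Execution result:
name | department | hire_year | salary
Peter Williams | Support | 2023 | 115740
Quinn Jones | Finance | 2023 | 116859
Kate Davis | Support | 2024 | 122021
Olivia Brown | Support | 2020 | 93983
Mia Miller | Finance | 2023 | 125186
Mia Johnson | Marketing | 2021 | 45765
Mia Garcia | Finance | 2024 | 115205
Grace Jones | Finance | 2021 | 113336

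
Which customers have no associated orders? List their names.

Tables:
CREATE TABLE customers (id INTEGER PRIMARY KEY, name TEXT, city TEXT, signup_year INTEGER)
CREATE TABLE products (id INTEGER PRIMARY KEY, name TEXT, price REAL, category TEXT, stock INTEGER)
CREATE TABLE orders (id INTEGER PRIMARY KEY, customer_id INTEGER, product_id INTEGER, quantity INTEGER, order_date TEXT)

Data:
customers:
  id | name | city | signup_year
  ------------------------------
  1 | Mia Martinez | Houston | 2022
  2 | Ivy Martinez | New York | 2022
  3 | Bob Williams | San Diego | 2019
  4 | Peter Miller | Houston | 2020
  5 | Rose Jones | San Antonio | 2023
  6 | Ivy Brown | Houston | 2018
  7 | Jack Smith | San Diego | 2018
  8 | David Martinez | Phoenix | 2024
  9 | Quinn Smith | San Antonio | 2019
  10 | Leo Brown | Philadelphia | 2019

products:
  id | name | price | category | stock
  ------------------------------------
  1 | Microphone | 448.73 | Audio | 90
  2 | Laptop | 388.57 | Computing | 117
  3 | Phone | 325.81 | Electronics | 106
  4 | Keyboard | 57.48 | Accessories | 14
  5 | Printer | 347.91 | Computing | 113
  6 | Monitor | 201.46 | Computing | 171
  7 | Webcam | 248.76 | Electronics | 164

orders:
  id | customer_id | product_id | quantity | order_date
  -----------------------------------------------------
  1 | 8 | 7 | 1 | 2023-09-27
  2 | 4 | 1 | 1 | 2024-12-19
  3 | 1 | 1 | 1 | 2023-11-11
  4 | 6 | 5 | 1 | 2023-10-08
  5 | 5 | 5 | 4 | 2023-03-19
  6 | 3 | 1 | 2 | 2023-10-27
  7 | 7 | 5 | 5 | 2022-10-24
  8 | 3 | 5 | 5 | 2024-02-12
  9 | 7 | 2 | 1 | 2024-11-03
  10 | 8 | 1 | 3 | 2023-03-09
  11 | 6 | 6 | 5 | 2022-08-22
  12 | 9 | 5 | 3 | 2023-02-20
SELECT p.name FROM customers p LEFT JOIN orders c ON c.customer_id = p.id WHERE c.id IS NULL

Execution result:
name
Ivy Martinez
Leo Brown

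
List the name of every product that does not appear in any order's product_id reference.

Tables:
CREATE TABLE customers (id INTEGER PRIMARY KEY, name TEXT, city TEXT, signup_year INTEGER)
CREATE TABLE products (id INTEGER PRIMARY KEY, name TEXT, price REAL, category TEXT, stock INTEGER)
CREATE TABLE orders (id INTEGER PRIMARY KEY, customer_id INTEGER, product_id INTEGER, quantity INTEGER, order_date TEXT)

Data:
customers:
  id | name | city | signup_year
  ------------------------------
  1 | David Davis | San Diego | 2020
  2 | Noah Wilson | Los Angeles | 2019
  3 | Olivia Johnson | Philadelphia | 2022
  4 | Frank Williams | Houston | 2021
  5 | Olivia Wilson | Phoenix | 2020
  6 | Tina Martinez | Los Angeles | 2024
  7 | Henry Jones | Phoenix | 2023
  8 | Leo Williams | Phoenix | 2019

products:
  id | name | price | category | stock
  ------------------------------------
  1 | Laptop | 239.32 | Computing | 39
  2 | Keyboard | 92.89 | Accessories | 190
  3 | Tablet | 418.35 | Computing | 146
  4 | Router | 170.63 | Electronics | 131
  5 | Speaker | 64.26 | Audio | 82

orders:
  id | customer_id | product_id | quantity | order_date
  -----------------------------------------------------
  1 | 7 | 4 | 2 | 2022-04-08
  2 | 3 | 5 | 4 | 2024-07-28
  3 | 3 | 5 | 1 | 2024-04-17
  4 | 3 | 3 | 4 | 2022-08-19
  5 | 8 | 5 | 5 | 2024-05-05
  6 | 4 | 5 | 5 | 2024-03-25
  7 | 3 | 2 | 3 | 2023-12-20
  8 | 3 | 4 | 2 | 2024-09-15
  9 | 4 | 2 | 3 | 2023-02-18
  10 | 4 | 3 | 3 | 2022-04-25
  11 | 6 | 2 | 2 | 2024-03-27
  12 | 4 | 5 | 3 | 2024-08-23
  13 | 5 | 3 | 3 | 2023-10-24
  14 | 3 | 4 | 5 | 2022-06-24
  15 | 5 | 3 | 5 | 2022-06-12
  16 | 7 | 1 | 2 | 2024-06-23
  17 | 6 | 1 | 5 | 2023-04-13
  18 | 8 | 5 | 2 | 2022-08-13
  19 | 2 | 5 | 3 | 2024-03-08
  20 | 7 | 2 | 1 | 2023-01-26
SELECT p.name FROM products p LEFT JOIN orders c ON c.product_id = p.id WHERE c.id IS NULL

Execution result:
(no rows)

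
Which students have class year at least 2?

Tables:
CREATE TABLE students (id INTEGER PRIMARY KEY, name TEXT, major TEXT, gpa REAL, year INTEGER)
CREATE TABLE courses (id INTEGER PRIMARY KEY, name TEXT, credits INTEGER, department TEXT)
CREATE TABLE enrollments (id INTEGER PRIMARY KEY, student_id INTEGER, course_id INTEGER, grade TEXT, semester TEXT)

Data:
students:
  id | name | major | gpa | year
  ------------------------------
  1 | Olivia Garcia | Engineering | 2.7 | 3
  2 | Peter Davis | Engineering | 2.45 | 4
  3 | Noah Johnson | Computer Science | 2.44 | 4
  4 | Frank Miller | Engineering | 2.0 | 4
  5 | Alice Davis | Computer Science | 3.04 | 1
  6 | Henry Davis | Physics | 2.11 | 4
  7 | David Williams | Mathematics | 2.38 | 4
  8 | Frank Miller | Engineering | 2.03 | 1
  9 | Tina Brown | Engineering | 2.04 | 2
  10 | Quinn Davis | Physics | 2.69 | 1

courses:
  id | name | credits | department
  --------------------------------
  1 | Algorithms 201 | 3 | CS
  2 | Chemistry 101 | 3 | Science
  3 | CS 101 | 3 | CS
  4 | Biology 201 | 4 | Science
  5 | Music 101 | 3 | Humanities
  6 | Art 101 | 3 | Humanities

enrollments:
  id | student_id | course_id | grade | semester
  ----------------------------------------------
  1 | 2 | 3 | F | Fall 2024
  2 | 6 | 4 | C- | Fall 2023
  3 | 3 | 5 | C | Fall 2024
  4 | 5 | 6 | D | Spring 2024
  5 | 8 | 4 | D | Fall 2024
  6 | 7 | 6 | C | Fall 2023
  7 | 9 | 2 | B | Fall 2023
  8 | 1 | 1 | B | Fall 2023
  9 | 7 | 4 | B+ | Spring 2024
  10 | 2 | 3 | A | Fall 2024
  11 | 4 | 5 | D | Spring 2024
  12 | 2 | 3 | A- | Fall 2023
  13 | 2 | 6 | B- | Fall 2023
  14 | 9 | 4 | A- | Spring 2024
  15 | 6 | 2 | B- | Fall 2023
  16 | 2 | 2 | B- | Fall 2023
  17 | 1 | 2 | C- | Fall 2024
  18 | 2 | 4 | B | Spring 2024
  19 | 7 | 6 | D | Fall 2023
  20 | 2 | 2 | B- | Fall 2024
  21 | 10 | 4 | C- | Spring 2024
SELECT name, year FROM students WHERE year >= 2

Execution result:
name | year
Olivia Garcia | 3
Peter Davis | 4
Noah Johnson | 4
Frank Miller | 4
Henry Davis | 4
David Williams | 4
Tina Brown | 2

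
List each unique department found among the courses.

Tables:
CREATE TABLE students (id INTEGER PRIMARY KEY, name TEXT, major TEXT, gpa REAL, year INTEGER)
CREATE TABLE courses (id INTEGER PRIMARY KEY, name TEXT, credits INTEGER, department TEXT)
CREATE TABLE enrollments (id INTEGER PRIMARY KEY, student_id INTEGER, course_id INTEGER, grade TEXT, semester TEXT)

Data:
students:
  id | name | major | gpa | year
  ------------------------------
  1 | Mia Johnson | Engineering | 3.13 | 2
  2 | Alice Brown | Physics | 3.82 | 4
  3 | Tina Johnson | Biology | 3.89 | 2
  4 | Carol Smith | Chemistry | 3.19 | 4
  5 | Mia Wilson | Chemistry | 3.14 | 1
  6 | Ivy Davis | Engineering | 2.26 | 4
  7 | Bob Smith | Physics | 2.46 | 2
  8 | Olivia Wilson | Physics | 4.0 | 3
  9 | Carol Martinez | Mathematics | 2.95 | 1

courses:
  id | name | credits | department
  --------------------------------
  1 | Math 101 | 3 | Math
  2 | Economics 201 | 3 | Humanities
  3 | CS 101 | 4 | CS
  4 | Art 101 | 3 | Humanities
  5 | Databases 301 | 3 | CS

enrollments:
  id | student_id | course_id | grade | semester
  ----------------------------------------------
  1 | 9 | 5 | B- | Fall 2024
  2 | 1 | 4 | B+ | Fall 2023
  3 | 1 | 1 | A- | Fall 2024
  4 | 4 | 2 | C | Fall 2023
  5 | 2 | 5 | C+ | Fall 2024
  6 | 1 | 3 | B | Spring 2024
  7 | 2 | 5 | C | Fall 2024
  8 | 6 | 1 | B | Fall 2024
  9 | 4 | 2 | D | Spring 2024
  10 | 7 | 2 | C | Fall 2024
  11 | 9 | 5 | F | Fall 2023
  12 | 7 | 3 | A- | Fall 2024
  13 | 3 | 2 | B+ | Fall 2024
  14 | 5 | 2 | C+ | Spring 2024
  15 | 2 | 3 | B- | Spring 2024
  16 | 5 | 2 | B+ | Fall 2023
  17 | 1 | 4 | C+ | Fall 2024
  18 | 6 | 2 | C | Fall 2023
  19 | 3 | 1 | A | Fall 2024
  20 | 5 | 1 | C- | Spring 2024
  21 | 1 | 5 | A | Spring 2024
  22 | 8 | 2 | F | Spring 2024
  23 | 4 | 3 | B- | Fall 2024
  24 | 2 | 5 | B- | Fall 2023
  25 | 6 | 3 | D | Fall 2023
SELECT DISTINCT department FROM courses

Execution result:
department
Math
Humanities
CS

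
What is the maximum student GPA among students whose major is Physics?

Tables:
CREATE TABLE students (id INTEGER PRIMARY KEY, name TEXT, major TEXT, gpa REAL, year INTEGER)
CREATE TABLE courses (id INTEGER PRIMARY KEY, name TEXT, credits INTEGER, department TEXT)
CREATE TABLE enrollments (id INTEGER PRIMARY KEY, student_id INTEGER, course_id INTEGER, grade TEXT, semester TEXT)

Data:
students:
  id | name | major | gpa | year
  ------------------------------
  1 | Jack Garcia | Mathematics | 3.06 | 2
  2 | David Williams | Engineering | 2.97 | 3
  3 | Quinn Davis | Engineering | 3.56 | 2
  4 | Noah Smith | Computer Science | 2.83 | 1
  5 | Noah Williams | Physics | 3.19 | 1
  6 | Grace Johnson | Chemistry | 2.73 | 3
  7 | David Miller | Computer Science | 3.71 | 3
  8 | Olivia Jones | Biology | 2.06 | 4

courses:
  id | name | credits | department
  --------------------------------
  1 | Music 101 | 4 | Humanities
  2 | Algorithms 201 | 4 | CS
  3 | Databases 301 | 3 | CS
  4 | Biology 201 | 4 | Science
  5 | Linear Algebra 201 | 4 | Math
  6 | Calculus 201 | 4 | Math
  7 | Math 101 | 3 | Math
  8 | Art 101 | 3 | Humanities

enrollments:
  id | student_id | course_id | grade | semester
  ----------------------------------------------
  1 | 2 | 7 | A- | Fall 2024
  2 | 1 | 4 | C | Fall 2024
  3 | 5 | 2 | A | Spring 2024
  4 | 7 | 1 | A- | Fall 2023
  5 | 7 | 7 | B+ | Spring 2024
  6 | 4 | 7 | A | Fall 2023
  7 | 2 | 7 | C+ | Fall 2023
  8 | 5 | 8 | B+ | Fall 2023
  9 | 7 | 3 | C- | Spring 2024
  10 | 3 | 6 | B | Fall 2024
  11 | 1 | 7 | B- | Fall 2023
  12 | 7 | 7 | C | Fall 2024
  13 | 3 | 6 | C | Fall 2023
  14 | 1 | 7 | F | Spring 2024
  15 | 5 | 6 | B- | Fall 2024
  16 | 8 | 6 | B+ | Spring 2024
SELECT MAX(gpa) FROM students WHERE major = 'Physics'

Execution result:
3.19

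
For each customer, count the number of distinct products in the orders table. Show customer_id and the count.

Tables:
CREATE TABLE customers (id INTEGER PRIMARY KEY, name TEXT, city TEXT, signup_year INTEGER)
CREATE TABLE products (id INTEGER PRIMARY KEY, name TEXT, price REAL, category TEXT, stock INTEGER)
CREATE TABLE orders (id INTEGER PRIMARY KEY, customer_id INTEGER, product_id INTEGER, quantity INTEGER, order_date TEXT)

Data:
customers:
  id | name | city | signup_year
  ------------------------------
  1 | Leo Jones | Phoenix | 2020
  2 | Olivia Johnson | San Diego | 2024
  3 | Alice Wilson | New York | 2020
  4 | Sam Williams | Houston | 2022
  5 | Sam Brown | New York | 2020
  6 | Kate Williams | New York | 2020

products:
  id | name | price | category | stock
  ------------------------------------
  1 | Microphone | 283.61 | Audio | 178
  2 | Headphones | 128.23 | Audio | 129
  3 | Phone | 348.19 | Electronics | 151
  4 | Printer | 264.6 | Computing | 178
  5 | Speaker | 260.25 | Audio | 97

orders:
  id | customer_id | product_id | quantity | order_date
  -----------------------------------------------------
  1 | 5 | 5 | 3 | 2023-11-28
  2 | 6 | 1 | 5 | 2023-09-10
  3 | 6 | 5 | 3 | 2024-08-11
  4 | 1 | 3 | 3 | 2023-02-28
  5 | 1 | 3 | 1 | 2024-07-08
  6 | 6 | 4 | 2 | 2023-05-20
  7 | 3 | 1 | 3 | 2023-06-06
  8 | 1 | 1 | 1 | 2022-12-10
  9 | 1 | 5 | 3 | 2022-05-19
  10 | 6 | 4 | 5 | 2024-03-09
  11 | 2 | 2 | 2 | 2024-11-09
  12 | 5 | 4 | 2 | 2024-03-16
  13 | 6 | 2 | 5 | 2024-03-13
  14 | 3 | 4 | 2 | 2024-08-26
SELECT customer_id, COUNT(DISTINCT product_id) AS distinct_product_count FROM orders GROUP BY customer_id

Execution result:
customer_id | distinct_product_count
1 | 3
2 | 1
3 | 2
5 | 2
6 | 4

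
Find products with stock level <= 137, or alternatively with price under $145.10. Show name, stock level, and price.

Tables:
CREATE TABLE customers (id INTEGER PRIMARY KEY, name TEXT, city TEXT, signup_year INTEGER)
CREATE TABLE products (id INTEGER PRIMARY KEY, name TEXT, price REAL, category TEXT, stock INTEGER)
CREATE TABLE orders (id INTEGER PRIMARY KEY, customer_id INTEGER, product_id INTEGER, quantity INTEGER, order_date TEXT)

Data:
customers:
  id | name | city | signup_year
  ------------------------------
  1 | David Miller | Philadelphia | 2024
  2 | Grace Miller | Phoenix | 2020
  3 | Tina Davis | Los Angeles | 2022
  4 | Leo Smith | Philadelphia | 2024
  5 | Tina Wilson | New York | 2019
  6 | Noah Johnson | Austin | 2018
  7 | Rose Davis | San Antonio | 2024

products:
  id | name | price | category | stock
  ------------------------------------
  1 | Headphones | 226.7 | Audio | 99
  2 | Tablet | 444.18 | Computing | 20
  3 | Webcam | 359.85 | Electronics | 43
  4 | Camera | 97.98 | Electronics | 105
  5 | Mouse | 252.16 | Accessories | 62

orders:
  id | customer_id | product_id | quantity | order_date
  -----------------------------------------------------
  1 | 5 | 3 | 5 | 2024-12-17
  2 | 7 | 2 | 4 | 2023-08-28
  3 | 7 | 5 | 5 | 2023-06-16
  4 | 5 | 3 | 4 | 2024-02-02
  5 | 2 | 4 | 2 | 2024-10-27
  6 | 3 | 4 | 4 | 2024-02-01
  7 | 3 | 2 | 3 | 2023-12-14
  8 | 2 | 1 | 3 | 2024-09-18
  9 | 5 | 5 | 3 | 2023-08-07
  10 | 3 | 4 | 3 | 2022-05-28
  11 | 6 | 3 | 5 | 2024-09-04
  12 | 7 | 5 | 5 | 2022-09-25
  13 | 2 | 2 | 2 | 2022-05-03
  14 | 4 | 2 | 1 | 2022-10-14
SELECT name, stock, price FROM products WHERE stock <= 137 OR price < 145.1

Execution result:
name | stock | price
Headphones | 99 | 226.70
Tablet | 20 | 444.18
Webcam | 43 | 359.85
Camera | 105 | 97.98
Mouse | 62 | 252.16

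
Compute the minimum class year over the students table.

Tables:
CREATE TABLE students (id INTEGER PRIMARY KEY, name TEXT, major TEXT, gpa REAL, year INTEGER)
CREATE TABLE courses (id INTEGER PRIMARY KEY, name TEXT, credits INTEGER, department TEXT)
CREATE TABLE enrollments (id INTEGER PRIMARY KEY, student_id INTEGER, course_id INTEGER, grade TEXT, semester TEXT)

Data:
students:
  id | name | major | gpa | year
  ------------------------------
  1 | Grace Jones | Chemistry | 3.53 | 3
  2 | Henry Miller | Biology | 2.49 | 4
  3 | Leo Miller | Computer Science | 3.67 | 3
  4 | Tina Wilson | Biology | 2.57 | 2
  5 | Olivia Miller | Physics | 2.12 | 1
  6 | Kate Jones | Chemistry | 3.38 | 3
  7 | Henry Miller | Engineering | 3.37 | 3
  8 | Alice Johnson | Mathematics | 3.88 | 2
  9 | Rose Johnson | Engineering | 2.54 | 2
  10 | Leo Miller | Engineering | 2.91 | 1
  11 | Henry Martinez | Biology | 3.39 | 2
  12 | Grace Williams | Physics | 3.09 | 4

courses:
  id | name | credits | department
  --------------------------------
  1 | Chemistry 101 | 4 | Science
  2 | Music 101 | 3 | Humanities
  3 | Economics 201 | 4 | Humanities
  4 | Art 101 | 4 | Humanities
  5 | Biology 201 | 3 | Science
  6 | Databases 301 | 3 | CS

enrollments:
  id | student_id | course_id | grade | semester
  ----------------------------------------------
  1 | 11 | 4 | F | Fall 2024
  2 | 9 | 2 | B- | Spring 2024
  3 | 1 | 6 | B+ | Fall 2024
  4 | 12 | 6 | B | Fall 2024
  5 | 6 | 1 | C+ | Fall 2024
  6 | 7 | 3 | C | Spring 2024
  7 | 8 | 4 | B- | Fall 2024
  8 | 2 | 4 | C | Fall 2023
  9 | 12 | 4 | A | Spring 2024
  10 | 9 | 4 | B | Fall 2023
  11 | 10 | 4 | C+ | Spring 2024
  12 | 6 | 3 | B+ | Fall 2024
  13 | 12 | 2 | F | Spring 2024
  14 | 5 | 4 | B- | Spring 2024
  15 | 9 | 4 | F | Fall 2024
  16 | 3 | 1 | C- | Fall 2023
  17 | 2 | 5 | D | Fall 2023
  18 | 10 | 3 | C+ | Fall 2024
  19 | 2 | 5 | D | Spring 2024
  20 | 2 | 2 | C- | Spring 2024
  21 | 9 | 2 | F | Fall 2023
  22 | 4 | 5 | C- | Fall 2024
SELECT MIN(year) FROM students

Execution result:
1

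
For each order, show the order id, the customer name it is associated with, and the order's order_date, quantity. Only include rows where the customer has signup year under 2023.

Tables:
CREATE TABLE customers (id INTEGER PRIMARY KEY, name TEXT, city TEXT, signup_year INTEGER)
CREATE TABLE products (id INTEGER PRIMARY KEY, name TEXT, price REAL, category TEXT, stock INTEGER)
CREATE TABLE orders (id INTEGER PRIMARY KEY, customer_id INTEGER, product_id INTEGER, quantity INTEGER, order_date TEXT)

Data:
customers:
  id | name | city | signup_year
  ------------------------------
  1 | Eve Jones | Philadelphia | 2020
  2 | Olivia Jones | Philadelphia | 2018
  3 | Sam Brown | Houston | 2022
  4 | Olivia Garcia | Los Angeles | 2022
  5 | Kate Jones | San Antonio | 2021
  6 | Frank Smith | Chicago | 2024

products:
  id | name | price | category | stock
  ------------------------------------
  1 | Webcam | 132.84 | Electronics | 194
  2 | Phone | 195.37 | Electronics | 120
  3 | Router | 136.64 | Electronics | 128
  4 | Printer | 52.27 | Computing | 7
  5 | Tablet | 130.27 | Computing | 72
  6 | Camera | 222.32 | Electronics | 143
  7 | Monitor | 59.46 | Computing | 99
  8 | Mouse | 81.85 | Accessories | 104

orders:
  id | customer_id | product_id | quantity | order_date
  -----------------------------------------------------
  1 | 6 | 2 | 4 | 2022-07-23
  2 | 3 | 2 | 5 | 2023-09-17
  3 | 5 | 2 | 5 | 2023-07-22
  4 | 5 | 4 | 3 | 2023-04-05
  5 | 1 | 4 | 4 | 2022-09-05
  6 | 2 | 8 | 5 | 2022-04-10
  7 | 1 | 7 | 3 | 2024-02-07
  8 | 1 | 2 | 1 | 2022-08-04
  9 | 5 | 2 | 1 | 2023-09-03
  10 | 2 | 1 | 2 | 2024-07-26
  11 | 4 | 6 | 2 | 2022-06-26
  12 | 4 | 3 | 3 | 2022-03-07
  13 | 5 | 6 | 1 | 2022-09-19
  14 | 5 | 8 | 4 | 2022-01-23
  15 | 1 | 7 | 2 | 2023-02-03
SELECT c.id, p.name AS customer, c.order_date, c.quantity FROM orders c JOIN customers p ON c.customer_id = p.id WHERE p.signup_year < 2023

Execution result:
id | customer | order_date | quantity
2 | Sam Brown | 2023-09-17 | 5
3 | Kate Jones | 2023-07-22 | 5
4 | Kate Jones | 2023-04-05 | 3
5 | Eve Jones | 2022-09-05 | 4
6 | Olivia Jones | 2022-04-10 | 5
7 | Eve Jones | 2024-02-07 | 3
8 | Eve Jones | 2022-08-04 | 1
9 | Kate Jones | 2023-09-03 | 1
10 | Olivia Jones | 2024-07-26 | 2
11 | Olivia Garcia | 2022-06-26 | 2
12 | Olivia Garcia | 2022-03-07 | 3
13 | Kate Jones | 2022-09-19 | 1
14 | Kate Jones | 2022-01-23 | 4
15 | Eve Jones | 2023-02-03 | 2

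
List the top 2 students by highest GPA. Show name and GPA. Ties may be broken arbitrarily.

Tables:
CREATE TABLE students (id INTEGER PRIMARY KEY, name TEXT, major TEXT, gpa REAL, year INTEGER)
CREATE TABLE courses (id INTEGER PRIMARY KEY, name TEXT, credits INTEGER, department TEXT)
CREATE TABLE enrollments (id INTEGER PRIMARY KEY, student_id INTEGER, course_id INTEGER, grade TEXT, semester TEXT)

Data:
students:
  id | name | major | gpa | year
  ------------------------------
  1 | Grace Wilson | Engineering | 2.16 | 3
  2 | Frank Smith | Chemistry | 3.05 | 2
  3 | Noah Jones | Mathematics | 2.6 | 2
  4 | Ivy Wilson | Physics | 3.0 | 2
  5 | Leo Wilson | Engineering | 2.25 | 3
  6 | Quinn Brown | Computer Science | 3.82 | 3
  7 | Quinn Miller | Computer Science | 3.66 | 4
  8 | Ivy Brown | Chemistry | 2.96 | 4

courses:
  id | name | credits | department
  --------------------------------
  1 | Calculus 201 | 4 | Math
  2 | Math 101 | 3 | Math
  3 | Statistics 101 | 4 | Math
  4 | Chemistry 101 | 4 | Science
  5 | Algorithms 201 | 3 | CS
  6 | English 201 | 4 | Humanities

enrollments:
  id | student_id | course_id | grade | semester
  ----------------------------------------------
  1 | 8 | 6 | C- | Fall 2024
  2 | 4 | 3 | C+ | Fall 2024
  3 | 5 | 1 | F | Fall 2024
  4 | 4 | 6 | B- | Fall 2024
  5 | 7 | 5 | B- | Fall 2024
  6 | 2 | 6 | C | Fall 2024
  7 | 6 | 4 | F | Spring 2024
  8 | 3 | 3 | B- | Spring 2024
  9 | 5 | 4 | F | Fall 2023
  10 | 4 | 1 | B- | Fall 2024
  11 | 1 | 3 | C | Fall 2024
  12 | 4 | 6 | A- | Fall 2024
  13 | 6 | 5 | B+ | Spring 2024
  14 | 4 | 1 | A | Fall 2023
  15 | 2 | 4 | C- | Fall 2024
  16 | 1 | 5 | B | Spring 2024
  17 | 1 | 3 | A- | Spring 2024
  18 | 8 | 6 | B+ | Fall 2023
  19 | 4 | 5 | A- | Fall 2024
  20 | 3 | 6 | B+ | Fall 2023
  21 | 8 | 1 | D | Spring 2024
SELECT name, gpa FROM students ORDER BY gpa DESC LIMIT 2

Execution result:
name | gpa
Quinn Brown | 3.82
Quinn Miller | 3.66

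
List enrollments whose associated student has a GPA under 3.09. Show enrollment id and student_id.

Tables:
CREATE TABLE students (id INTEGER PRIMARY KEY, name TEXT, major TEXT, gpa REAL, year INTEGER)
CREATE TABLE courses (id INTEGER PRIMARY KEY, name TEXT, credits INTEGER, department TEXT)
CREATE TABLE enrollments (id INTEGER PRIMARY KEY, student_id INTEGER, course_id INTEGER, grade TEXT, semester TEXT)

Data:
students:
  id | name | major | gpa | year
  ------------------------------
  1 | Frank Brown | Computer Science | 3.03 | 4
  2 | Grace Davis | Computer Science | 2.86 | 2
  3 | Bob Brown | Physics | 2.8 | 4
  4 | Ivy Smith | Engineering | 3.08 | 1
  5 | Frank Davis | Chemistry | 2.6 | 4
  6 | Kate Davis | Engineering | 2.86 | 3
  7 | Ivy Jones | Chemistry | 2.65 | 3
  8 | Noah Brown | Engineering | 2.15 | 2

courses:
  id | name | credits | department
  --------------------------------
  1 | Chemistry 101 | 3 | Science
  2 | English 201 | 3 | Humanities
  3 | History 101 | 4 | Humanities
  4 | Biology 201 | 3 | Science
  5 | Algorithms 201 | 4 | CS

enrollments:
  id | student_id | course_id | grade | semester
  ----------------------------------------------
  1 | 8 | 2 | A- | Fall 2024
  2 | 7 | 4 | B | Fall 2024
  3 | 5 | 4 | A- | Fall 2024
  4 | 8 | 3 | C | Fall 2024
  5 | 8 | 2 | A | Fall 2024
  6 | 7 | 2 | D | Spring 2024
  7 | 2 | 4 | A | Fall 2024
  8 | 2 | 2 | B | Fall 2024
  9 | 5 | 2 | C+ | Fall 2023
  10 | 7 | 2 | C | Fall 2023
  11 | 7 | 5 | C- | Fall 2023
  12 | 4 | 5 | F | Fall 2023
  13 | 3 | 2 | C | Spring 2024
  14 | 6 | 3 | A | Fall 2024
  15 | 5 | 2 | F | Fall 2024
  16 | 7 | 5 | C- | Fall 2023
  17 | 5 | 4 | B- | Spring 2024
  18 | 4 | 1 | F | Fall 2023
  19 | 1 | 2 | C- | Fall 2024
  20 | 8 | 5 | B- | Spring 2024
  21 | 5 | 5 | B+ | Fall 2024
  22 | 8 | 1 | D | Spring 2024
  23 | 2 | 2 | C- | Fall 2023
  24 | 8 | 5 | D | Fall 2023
SELECT id, student_id FROM enrollments WHERE student_id IN (SELECT id FROM students WHERE gpa < 3.09)

Execution result:
id | student_id
1 | 8
2 | 7
3 | 5
4 | 8
5 | 8
6 | 7
7 | 2
8 | 2
9 | 5
10 | 7
11 | 7
12 | 4
13 | 3
14 | 6
15 | 5
16 | 7
17 | 5
18 | 4
19 | 1
20 | 8
21 | 5
22 | 8
23 | 2
24 | 8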